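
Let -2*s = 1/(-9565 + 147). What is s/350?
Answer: 1/6592600 ≈ 1.5169e-7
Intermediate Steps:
s = 1/18836 (s = -1/(2*(-9565 + 147)) = -½/(-9418) = -½*(-1/9418) = 1/18836 ≈ 5.3090e-5)
s/350 = (1/18836)/350 = (1/18836)*(1/350) = 1/6592600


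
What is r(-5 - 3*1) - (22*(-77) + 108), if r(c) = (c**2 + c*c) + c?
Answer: 1706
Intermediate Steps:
r(c) = c + 2*c**2 (r(c) = (c**2 + c**2) + c = 2*c**2 + c = c + 2*c**2)
r(-5 - 3*1) - (22*(-77) + 108) = (-5 - 3*1)*(1 + 2*(-5 - 3*1)) - (22*(-77) + 108) = (-5 - 3)*(1 + 2*(-5 - 3)) - (-1694 + 108) = -8*(1 + 2*(-8)) - 1*(-1586) = -8*(1 - 16) + 1586 = -8*(-15) + 1586 = 120 + 1586 = 1706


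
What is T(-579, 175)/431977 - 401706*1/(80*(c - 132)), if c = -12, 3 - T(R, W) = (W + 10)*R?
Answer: 9708986229/276465280 ≈ 35.118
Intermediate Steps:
T(R, W) = 3 - R*(10 + W) (T(R, W) = 3 - (W + 10)*R = 3 - (10 + W)*R = 3 - R*(10 + W))
T(-579, 175)/431977 - 401706*1/(80*(c - 132)) = (3 - 10*(-579) - 1*(-579)*175)/431977 - 401706*1/(80*(-12 - 132)) = (3 + 5790 + 101325)*(1/431977) - 401706/((-144*80)) = 107118*(1/431977) - 401706/(-11520) = 107118/431977 - 401706*(-1/11520) = 107118/431977 + 22317/640 = 9708986229/276465280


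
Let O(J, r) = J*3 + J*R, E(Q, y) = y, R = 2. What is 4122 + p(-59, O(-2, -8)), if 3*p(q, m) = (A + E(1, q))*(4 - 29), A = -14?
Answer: 14191/3 ≈ 4730.3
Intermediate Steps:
O(J, r) = 5*J (O(J, r) = J*3 + J*2 = 3*J + 2*J = 5*J)
p(q, m) = 350/3 - 25*q/3 (p(q, m) = ((-14 + q)*(4 - 29))/3 = ((-14 + q)*(-25))/3 = (350 - 25*q)/3 = 350/3 - 25*q/3)
4122 + p(-59, O(-2, -8)) = 4122 + (350/3 - 25/3*(-59)) = 4122 + (350/3 + 1475/3) = 4122 + 1825/3 = 14191/3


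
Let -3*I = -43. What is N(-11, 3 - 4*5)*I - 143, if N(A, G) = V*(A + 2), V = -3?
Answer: 244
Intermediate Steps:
I = 43/3 (I = -⅓*(-43) = 43/3 ≈ 14.333)
N(A, G) = -6 - 3*A (N(A, G) = -3*(A + 2) = -3*(2 + A) = -6 - 3*A)
N(-11, 3 - 4*5)*I - 143 = (-6 - 3*(-11))*(43/3) - 143 = (-6 + 33)*(43/3) - 143 = 27*(43/3) - 143 = 387 - 143 = 244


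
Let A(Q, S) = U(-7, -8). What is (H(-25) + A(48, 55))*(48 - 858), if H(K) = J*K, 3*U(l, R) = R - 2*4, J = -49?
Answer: -987930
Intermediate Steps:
U(l, R) = -8/3 + R/3 (U(l, R) = (R - 2*4)/3 = (R - 8)/3 = (-8 + R)/3 = -8/3 + R/3)
A(Q, S) = -16/3 (A(Q, S) = -8/3 + (1/3)*(-8) = -8/3 - 8/3 = -16/3)
H(K) = -49*K
(H(-25) + A(48, 55))*(48 - 858) = (-49*(-25) - 16/3)*(48 - 858) = (1225 - 16/3)*(-810) = (3659/3)*(-810) = -987930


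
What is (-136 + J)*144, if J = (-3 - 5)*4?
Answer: -24192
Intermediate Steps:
J = -32 (J = -8*4 = -32)
(-136 + J)*144 = (-136 - 32)*144 = -168*144 = -24192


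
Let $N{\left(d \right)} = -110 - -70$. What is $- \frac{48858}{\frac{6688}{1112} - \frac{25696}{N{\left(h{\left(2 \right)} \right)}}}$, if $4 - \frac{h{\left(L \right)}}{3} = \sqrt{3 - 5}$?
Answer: $- \frac{5659385}{75108} \approx -75.35$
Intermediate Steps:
$h{\left(L \right)} = 12 - 3 i \sqrt{2}$ ($h{\left(L \right)} = 12 - 3 \sqrt{3 - 5} = 12 - 3 \sqrt{-2} = 12 - 3 i \sqrt{2}$)
$N{\left(d \right)} = -40$ ($N{\left(d \right)} = -110 + 70 = -40$)
$- \frac{48858}{\frac{6688}{1112} - \frac{25696}{N{\left(h{\left(2 \right)} \right)}}} = - \frac{48858}{\frac{6688}{1112} - \frac{25696}{-40}} = - \frac{48858}{6688 \cdot \frac{1}{1112} - - \frac{3212}{5}} = - \frac{48858}{\frac{836}{139} + \frac{3212}{5}} = - \frac{48858}{\frac{450648}{695}} = \left(-48858\right) \frac{695}{450648} = - \frac{5659385}{75108}$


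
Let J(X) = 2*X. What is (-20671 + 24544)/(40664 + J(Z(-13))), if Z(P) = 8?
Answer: 1291/13560 ≈ 0.095206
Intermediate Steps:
(-20671 + 24544)/(40664 + J(Z(-13))) = (-20671 + 24544)/(40664 + 2*8) = 3873/(40664 + 16) = 3873/40680 = 3873*(1/40680) = 1291/13560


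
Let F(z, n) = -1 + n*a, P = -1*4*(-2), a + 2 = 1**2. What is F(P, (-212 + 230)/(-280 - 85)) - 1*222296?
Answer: -81138387/365 ≈ -2.2230e+5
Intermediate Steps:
a = -1 (a = -2 + 1**2 = -2 + 1 = -1)
P = 8 (P = -4*(-2) = 8)
F(z, n) = -1 - n (F(z, n) = -1 + n*(-1) = -1 - n)
F(P, (-212 + 230)/(-280 - 85)) - 1*222296 = (-1 - (-212 + 230)/(-280 - 85)) - 1*222296 = (-1 - 18/(-365)) - 222296 = (-1 - 18*(-1)/365) - 222296 = (-1 - 1*(-18/365)) - 222296 = (-1 + 18/365) - 222296 = -347/365 - 222296 = -81138387/365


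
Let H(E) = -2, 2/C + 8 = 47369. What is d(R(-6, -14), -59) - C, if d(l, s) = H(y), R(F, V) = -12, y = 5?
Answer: -94724/47361 ≈ -2.0000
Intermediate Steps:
C = 2/47361 (C = 2/(-8 + 47369) = 2/47361 ≈ 4.2229e-5)
d(l, s) = -2
d(R(-6, -14), -59) - C = -2 - 1*2/47361 = -2 - 2/47361 = -94724/47361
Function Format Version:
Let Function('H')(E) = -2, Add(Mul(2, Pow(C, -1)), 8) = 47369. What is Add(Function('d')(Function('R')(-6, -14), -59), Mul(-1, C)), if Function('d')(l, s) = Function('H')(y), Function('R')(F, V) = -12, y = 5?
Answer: Rational(-94724, 47361) ≈ -2.0000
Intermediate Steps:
C = Rational(2, 47361) (C = Mul(2, Pow(Add(-8, 47369), -1)) = Mul(2, Pow(47361, -1)) = Mul(2, Rational(1, 47361)) = Rational(2, 47361) ≈ 4.2229e-5)
Function('d')(l, s) = -2
Add(Function('d')(Function('R')(-6, -14), -59), Mul(-1, C)) = Add(-2, Mul(-1, Rational(2, 47361))) = Add(-2, Rational(-2, 47361)) = Rational(-94724, 47361)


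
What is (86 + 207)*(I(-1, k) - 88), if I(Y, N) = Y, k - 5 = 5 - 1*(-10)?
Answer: -26077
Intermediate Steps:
k = 20 (k = 5 + (5 - 1*(-10)) = 5 + (5 + 10) = 5 + 15 = 20)
(86 + 207)*(I(-1, k) - 88) = (86 + 207)*(-1 - 88) = 293*(-89) = -26077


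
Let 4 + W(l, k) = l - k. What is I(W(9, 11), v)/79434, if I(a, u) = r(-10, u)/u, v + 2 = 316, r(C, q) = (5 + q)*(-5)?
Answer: -1595/24942276 ≈ -6.3948e-5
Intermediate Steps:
W(l, k) = -4 + l - k (W(l, k) = -4 + (l - k) = -4 + l - k)
r(C, q) = -25 - 5*q
v = 314 (v = -2 + 316 = 314)
I(a, u) = (-25 - 5*u)/u
I(W(9, 11), v)/79434 = (-5 - 25/314)/79434 = (-5 - 25*1/314)*(1/79434) = (-5 - 25/314)*(1/79434) = -1595/314*1/79434 = -1595/24942276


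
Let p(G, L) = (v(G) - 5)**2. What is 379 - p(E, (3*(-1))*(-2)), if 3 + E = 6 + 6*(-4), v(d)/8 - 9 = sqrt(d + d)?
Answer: -1422 - 1072*I*sqrt(42) ≈ -1422.0 - 6947.4*I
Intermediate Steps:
v(d) = 72 + 8*sqrt(2)*sqrt(d) (v(d) = 72 + 8*sqrt(d + d) = 72 + 8*sqrt(2*d) = 72 + 8*(sqrt(2)*sqrt(d)) = 72 + 8*sqrt(2)*sqrt(d))
E = -21 (E = -3 + (6 + 6*(-4)) = -3 + (6 - 24) = -3 - 18 = -21)
p(G, L) = (67 + 8*sqrt(2)*sqrt(G))**2 (p(G, L) = ((72 + 8*sqrt(2)*sqrt(G)) - 5)**2 = (67 + 8*sqrt(2)*sqrt(G))**2)
379 - p(E, (3*(-1))*(-2)) = 379 - (67 + 8*sqrt(2)*sqrt(-21))**2 = 379 - (67 + 8*sqrt(2)*(I*sqrt(21)))**2 = 379 - (67 + 8*I*sqrt(42))**2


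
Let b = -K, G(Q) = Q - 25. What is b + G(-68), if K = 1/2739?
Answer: -254728/2739 ≈ -93.000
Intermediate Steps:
G(Q) = -25 + Q
K = 1/2739 ≈ 0.00036510
b = -1/2739 (b = -1*1/2739 = -1/2739 ≈ -0.00036510)
b + G(-68) = -1/2739 + (-25 - 68) = -1/2739 - 93 = -254728/2739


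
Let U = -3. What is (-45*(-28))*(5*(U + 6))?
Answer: 18900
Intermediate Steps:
(-45*(-28))*(5*(U + 6)) = (-45*(-28))*(5*(-3 + 6)) = 1260*(5*3) = 1260*15 = 18900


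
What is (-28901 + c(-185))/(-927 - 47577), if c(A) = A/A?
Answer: 7225/12126 ≈ 0.59583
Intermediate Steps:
c(A) = 1
(-28901 + c(-185))/(-927 - 47577) = (-28901 + 1)/(-927 - 47577) = -28900/(-48504) = -28900*(-1/48504) = 7225/12126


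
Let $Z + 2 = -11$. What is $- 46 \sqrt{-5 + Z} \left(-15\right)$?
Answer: $2070 i \sqrt{2} \approx 2927.4 i$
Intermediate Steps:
$Z = -13$ ($Z = -2 - 11 = -13$)
$- 46 \sqrt{-5 + Z} \left(-15\right) = - 46 \sqrt{-5 - 13} \left(-15\right) = - 46 \sqrt{-18} \left(-15\right) = - 46 \cdot 3 i \sqrt{2} \left(-15\right) = - 138 i \sqrt{2} \left(-15\right) = 2070 i \sqrt{2}$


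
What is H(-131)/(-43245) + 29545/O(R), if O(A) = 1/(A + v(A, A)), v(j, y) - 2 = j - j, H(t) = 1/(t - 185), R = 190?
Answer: 77519008108801/13665420 ≈ 5.6726e+6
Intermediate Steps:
H(t) = 1/(-185 + t)
v(j, y) = 2 (v(j, y) = 2 + (j - j) = 2 + 0 = 2)
O(A) = 1/(2 + A) (O(A) = 1/(A + 2) = 1/(2 + A))
H(-131)/(-43245) + 29545/O(R) = 1/(-185 - 131*(-43245)) + 29545/(1/(2 + 190)) = -1/43245/(-316) + 29545/(1/192) = -1/316*(-1/43245) + 29545/(1/192) = 1/13665420 + 29545*192 = 1/13665420 + 5672640 = 77519008108801/13665420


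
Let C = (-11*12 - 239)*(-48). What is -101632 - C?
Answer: -119440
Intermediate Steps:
C = 17808 (C = (-132 - 239)*(-48) = -371*(-48) = 17808)
-101632 - C = -101632 - 1*17808 = -101632 - 17808 = -119440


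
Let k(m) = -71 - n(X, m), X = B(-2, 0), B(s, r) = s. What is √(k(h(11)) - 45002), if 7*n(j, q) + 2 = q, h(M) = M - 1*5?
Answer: I*√2208605/7 ≈ 212.31*I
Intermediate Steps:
h(M) = -5 + M (h(M) = M - 5 = -5 + M)
X = -2
n(j, q) = -2/7 + q/7
k(m) = -495/7 - m/7 (k(m) = -71 - (-2/7 + m/7) = -71 + (2/7 - m/7) = -495/7 - m/7)
√(k(h(11)) - 45002) = √((-495/7 - (-5 + 11)/7) - 45002) = √((-495/7 - ⅐*6) - 45002) = √((-495/7 - 6/7) - 45002) = √(-501/7 - 45002) = √(-315515/7) = I*√2208605/7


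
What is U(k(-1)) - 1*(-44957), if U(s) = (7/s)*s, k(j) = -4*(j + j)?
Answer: 44964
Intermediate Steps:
k(j) = -8*j
U(s) = 7
U(k(-1)) - 1*(-44957) = 7 - 1*(-44957) = 7 + 44957 = 44964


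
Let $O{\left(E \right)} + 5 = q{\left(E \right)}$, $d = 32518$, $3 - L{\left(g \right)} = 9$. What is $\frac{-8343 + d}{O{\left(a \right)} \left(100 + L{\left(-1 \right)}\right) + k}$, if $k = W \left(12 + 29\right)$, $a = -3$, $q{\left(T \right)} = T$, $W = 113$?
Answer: $\frac{24175}{3881} \approx 6.2291$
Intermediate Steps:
$L{\left(g \right)} = -6$ ($L{\left(g \right)} = 3 - 9 = -6$)
$O{\left(E \right)} = -5 + E$
$k = 4633$ ($k = 113 \left(12 + 29\right) = 113 \cdot 41 = 4633$)
$\frac{-8343 + d}{O{\left(a \right)} \left(100 + L{\left(-1 \right)}\right) + k} = \frac{-8343 + 32518}{\left(-5 - 3\right) \left(100 - 6\right) + 4633} = \frac{24175}{\left(-8\right) 94 + 4633} = \frac{24175}{-752 + 4633} = \frac{24175}{3881}$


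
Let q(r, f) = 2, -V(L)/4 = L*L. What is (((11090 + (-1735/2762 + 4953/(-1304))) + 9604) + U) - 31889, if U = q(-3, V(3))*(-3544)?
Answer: -32932436505/1800824 ≈ -18287.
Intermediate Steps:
V(L) = -4*L² (V(L) = -4*L*L = -4*L²)
U = -7088 (U = 2*(-3544) = -7088)
(((11090 + (-1735/2762 + 4953/(-1304))) + 9604) + U) - 31889 = (((11090 + (-1735/2762 + 4953/(-1304))) + 9604) - 7088) - 31889 = (((11090 + (-1735*1/2762 + 4953*(-1/1304))) + 9604) - 7088) - 31889 = (((11090 + (-1735/2762 - 4953/1304)) + 9604) - 7088) - 31889 = (((11090 - 7971313/1800824) + 9604) - 7088) - 31889 = ((19963166847/1800824 + 9604) - 7088) - 31889 = (37258280543/1800824 - 7088) - 31889 = 24494040031/1800824 - 31889 = -32932436505/1800824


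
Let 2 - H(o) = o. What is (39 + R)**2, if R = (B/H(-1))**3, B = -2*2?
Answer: 978121/729 ≈ 1341.7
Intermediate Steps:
H(o) = 2 - o
B = -4
R = -64/27 (R = (-4/(2 - 1*(-1)))**3 = (-4/(2 + 1))**3 = (-4/3)**3 = -64/27 ≈ -2.3704)
(39 + R)**2 = (39 - 64/27)**2 = (989/27)**2 = 978121/729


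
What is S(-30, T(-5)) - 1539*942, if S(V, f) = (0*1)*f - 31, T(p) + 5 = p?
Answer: -1449769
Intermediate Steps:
T(p) = -5 + p
S(V, f) = -31 (S(V, f) = 0*f - 31 = 0 - 31 = -31)
S(-30, T(-5)) - 1539*942 = -31 - 1539*942 = -31 - 1449738 = -1449769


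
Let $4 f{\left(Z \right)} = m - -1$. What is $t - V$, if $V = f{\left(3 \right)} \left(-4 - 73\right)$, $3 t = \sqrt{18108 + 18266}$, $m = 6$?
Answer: $\frac{539}{4} + \frac{\sqrt{36374}}{3} \approx 198.32$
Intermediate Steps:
$f{\left(Z \right)} = \frac{7}{4}$ ($f{\left(Z \right)} = \frac{6 - -1}{4} = \frac{6 + 1}{4} = \frac{1}{4} \cdot 7 = \frac{7}{4}$)
$t = \frac{\sqrt{36374}}{3}$ ($t = \frac{\sqrt{18108 + 18266}}{3} = \frac{\sqrt{36374}}{3} \approx 63.573$)
$V = - \frac{539}{4}$ ($V = \frac{7 \left(-4 - 73\right)}{4} = \frac{7}{4} \left(-77\right) = - \frac{539}{4} \approx -134.75$)
$t - V = \frac{\sqrt{36374}}{3} - - \frac{539}{4} = \frac{\sqrt{36374}}{3} + \frac{539}{4} = \frac{539}{4} + \frac{\sqrt{36374}}{3}$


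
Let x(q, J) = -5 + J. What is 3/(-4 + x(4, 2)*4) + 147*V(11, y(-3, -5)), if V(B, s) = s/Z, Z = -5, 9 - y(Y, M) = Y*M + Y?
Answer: 7041/80 ≈ 88.012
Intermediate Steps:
y(Y, M) = 9 - Y - M*Y (y(Y, M) = 9 - (Y*M + Y) = 9 - (M*Y + Y) = 9 - (Y + M*Y) = 9 + (-Y - M*Y) = 9 - Y - M*Y)
V(B, s) = -s/5 (V(B, s) = s/(-5) = s*(-⅕) = -s/5)
3/(-4 + x(4, 2)*4) + 147*V(11, y(-3, -5)) = 3/(-4 + (-5 + 2)*4) + 147*(-(9 - 1*(-3) - 1*(-5)*(-3))/5) = 3/(-4 - 3*4) + 147*(-(9 + 3 - 15)/5) = 3/(-4 - 12) + 147*(-⅕*(-3)) = 3/(-16) + 147*(⅗) = 3*(-1/16) + 441/5 = -3/16 + 441/5 = 7041/80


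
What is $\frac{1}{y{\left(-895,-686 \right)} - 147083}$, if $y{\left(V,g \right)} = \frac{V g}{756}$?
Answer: $- \frac{54}{7898627} \approx -6.8366 \cdot 10^{-6}$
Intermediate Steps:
$y{\left(V,g \right)} = \frac{V g}{756}$ ($y{\left(V,g \right)} = V g \frac{1}{756} = \frac{V g}{756}$)
$\frac{1}{y{\left(-895,-686 \right)} - 147083} = \frac{1}{\frac{1}{756} \left(-895\right) \left(-686\right) - 147083} = \frac{1}{\frac{43855}{54} - 147083} = \frac{1}{- \frac{7898627}{54}} = - \frac{54}{7898627}$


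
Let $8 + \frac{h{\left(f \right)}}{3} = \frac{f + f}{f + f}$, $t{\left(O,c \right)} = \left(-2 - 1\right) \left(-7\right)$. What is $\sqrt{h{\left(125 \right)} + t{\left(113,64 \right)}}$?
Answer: $0$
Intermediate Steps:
$t{\left(O,c \right)} = 21$ ($t{\left(O,c \right)} = \left(-3\right) \left(-7\right) = 21$)
$h{\left(f \right)} = -21$ ($h{\left(f \right)} = -24 + 3 \frac{f + f}{f + f} = -24 + 3 \frac{2 f}{2 f} = -24 + 3 \cdot 2 f \frac{1}{2 f} = -24 + 3 \cdot 1 = -24 + 3 = -21$)
$\sqrt{h{\left(125 \right)} + t{\left(113,64 \right)}} = \sqrt{-21 + 21} = \sqrt{0} = 0$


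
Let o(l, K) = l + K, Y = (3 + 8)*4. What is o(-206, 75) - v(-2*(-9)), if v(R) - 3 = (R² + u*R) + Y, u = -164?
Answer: 2450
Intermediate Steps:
Y = 44 (Y = 11*4 = 44)
v(R) = 47 + R² - 164*R (v(R) = 3 + ((R² - 164*R) + 44) = 3 + (44 + R² - 164*R) = 47 + R² - 164*R)
o(l, K) = K + l
o(-206, 75) - v(-2*(-9)) = (75 - 206) - (47 + (-2*(-9))² - (-328)*(-9)) = -131 - (47 + 18² - 164*18) = -131 - (47 + 324 - 2952) = -131 - 1*(-2581) = -131 + 2581 = 2450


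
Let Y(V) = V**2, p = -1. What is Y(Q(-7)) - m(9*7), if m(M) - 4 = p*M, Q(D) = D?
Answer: 108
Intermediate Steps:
m(M) = 4 - M
Y(Q(-7)) - m(9*7) = (-7)**2 - (4 - 9*7) = 49 - (4 - 1*63) = 49 - (4 - 63) = 49 - 1*(-59) = 49 + 59 = 108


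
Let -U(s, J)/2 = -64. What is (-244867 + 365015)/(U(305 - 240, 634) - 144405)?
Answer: -17164/20611 ≈ -0.83276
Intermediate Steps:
U(s, J) = 128 (U(s, J) = -2*(-64) = 128)
(-244867 + 365015)/(U(305 - 240, 634) - 144405) = (-244867 + 365015)/(128 - 144405) = 120148/(-144277) = 120148*(-1/144277) = -17164/20611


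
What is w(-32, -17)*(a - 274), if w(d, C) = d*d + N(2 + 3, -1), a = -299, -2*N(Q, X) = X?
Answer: -1174077/2 ≈ -5.8704e+5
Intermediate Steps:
N(Q, X) = -X/2
w(d, C) = 1/2 + d**2 (w(d, C) = d*d - 1/2*(-1) = d**2 + 1/2 = 1/2 + d**2)
w(-32, -17)*(a - 274) = (1/2 + (-32)**2)*(-299 - 274) = (1/2 + 1024)*(-573) = (2049/2)*(-573) = -1174077/2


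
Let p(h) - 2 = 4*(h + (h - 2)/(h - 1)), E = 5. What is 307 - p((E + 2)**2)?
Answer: 1261/12 ≈ 105.08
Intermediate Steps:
p(h) = 2 + 4*h + 4*(-2 + h)/(-1 + h) (p(h) = 2 + 4*(h + (h - 2)/(h - 1)) = 2 + 4*(h + (-2 + h)/(-1 + h)) = 2 + (4*h + 4*(-2 + h)/(-1 + h)) = 2 + 4*h + 4*(-2 + h)/(-1 + h))
307 - p((E + 2)**2) = 307 - 2*(-5 + (5 + 2)**2 + 2*((5 + 2)**2)**2)/(-1 + (5 + 2)**2) = 307 - 2*(-5 + 7**2 + 2*(7**2)**2)/(-1 + 7**2) = 307 - 2*(-5 + 49 + 2*49**2)/(-1 + 49) = 307 - 2*(-5 + 49 + 2*2401)/48 = 307 - 2*(-5 + 49 + 4802)/48 = 307 - 2*4846/48 = 307 - 1*2423/12 = 307 - 2423/12 = 1261/12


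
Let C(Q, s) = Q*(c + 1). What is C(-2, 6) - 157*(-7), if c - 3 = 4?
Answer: 1083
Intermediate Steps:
c = 7 (c = 3 + 4 = 7)
C(Q, s) = 8*Q (C(Q, s) = Q*(7 + 1) = Q*8 = 8*Q)
C(-2, 6) - 157*(-7) = 8*(-2) - 157*(-7) = -16 + 1099 = 1083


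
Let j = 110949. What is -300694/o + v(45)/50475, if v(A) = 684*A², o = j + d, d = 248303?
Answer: 169271023/6362542 ≈ 26.604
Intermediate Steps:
o = 359252 (o = 110949 + 248303 = 359252)
-300694/o + v(45)/50475 = -300694/359252 + (684*45²)/50475 = -300694*1/359252 + (684*2025)*(1/50475) = -7913/9454 + 1385100*(1/50475) = -7913/9454 + 18468/673 = 169271023/6362542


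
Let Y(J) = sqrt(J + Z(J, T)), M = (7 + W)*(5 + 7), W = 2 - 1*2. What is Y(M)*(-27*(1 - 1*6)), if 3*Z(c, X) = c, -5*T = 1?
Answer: 540*sqrt(7) ≈ 1428.7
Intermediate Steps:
T = -1/5 (T = -1/5*1 = -1/5 ≈ -0.20000)
Z(c, X) = c/3
W = 0 (W = 2 - 2 = 0)
M = 84 (M = (7 + 0)*(5 + 7) = 7*12 = 84)
Y(J) = 2*sqrt(3)*sqrt(J)/3 (Y(J) = sqrt(J + J/3) = sqrt(4*J/3) = 2*sqrt(3)*sqrt(J)/3)
Y(M)*(-27*(1 - 1*6)) = (2*sqrt(3)*sqrt(84)/3)*(-27*(1 - 1*6)) = (2*sqrt(3)*(2*sqrt(21))/3)*(-27*(1 - 6)) = (4*sqrt(7))*(-27*(-5)) = (4*sqrt(7))*135 = 540*sqrt(7)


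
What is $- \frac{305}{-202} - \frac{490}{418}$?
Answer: $\frac{14255}{42218} \approx 0.33765$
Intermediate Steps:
$- \frac{305}{-202} - \frac{490}{418} = \left(-305\right) \left(- \frac{1}{202}\right) - \frac{245}{209} = \frac{305}{202} - \frac{245}{209} = \frac{14255}{42218}$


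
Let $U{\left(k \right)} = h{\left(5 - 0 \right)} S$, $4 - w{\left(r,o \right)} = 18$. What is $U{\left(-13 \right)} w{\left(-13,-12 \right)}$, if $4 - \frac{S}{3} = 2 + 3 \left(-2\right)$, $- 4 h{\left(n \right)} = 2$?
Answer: $168$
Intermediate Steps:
$h{\left(n \right)} = - \frac{1}{2}$ ($h{\left(n \right)} = \left(- \frac{1}{4}\right) 2 = - \frac{1}{2}$)
$w{\left(r,o \right)} = -14$ ($w{\left(r,o \right)} = 4 - 18 = -14$)
$S = 24$ ($S = 12 - 3 \left(2 + 3 \left(-2\right)\right) = 12 - 3 \left(2 - 6\right) = 12 - -12 = 12 + 12 = 24$)
$U{\left(k \right)} = -12$ ($U{\left(k \right)} = \left(- \frac{1}{2}\right) 24 = -12$)
$U{\left(-13 \right)} w{\left(-13,-12 \right)} = \left(-12\right) \left(-14\right) = 168$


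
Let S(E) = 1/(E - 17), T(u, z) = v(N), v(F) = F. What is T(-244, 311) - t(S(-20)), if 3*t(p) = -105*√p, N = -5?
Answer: -5 + 35*I*√37/37 ≈ -5.0 + 5.754*I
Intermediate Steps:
T(u, z) = -5
S(E) = 1/(-17 + E)
t(p) = -35*√p (t(p) = (-105*√p)/3 = -35*√p)
T(-244, 311) - t(S(-20)) = -5 - (-35)*√(1/(-17 - 20)) = -5 - (-35)*√(1/(-37)) = -5 - (-35)*√(-1/37) = -5 - (-35)*I*√37/37 = -5 + 35*I*√37/37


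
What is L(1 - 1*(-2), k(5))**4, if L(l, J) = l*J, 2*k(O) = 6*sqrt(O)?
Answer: 164025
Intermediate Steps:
k(O) = 3*sqrt(O) (k(O) = (6*sqrt(O))/2 = 3*sqrt(O))
L(l, J) = J*l
L(1 - 1*(-2), k(5))**4 = ((3*sqrt(5))*(1 - 1*(-2)))**4 = ((3*sqrt(5))*(1 + 2))**4 = ((3*sqrt(5))*3)**4 = (9*sqrt(5))**4 = 164025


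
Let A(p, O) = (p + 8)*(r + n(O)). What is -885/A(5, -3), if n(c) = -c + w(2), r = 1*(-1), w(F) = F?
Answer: -885/52 ≈ -17.019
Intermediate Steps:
r = -1
n(c) = 2 - c (n(c) = -c + 2 = 2 - c)
A(p, O) = (1 - O)*(8 + p) (A(p, O) = (p + 8)*(-1 + (2 - O)) = (8 + p)*(1 - O) = (1 - O)*(8 + p))
-885/A(5, -3) = -885/(8 + 5 - 8*(-3) - 1*(-3)*5) = -885/(8 + 5 + 24 + 15) = -885/52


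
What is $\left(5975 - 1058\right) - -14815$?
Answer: $19732$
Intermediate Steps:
$\left(5975 - 1058\right) - -14815 = \left(5975 - 1058\right) + 14815 = 4917 + 14815 = 19732$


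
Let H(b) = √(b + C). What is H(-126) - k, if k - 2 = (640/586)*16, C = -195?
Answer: -5706/293 + I*√321 ≈ -19.474 + 17.916*I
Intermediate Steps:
k = 5706/293 (k = 2 + (640/586)*16 = 2 + (640*(1/586))*16 = 2 + (320/293)*16 = 2 + 5120/293 = 5706/293 ≈ 19.474)
H(b) = √(-195 + b) (H(b) = √(b - 195) = √(-195 + b))
H(-126) - k = √(-195 - 126) - 1*5706/293 = √(-321) - 5706/293 = I*√321 - 5706/293 = -5706/293 + I*√321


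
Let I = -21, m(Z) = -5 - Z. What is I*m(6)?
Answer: 231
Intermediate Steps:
I*m(6) = -21*(-5 - 1*6) = -21*(-5 - 6) = -21*(-11) = 231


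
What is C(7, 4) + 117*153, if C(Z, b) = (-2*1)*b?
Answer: 17893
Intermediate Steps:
C(Z, b) = -2*b
C(7, 4) + 117*153 = -2*4 + 117*153 = -8 + 17901 = 17893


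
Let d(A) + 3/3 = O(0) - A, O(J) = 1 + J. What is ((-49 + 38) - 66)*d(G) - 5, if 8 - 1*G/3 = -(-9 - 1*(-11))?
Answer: 2305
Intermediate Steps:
G = 30 (G = 24 - (-3)*(-9 - 1*(-11)) = 24 - (-3)*(-9 + 11) = 24 - (-3)*2 = 24 - 3*(-2) = 24 + 6 = 30)
d(A) = -A (d(A) = -1 + ((1 + 0) - A) = -1 + (1 - A) = -A)
((-49 + 38) - 66)*d(G) - 5 = ((-49 + 38) - 66)*(-1*30) - 5 = (-11 - 66)*(-30) - 5 = -77*(-30) - 5 = 2310 - 5 = 2305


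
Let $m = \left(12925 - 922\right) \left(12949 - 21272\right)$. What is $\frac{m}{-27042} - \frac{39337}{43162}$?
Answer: $\frac{359238489402}{97265567} \approx 3693.4$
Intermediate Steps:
$m = -99900969$ ($m = 12003 \left(-8323\right) = -99900969$)
$\frac{m}{-27042} - \frac{39337}{43162} = - \frac{99900969}{-27042} - \frac{39337}{43162} = \left(-99900969\right) \left(- \frac{1}{27042}\right) - \frac{39337}{43162} = \frac{33300323}{9014} - \frac{39337}{43162} = \frac{359238489402}{97265567}$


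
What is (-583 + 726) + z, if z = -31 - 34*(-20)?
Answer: 792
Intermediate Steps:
z = 649 (z = -31 + 680 = 649)
(-583 + 726) + z = (-583 + 726) + 649 = 143 + 649 = 792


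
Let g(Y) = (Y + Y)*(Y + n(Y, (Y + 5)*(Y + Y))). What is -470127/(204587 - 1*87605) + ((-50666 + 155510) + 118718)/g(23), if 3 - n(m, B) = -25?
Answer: 1391656219/15246654 ≈ 91.276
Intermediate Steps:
n(m, B) = 28 (n(m, B) = 3 - 1*(-25) = 3 + 25 = 28)
g(Y) = 2*Y*(28 + Y) (g(Y) = (Y + Y)*(Y + 28) = (2*Y)*(28 + Y) = 2*Y*(28 + Y))
-470127/(204587 - 1*87605) + ((-50666 + 155510) + 118718)/g(23) = -470127/(204587 - 1*87605) + ((-50666 + 155510) + 118718)/((2*23*(28 + 23))) = -470127/(204587 - 87605) + (104844 + 118718)/((2*23*51)) = -470127/116982 + 223562/2346 = -470127*1/116982 + 223562*(1/2346) = -156709/38994 + 111781/1173 = 1391656219/15246654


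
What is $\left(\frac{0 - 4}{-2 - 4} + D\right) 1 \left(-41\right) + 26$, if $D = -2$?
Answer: $\frac{242}{3} \approx 80.667$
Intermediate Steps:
$\left(\frac{0 - 4}{-2 - 4} + D\right) 1 \left(-41\right) + 26 = \left(\frac{0 - 4}{-2 - 4} - 2\right) 1 \left(-41\right) + 26 = \left(- \frac{4}{-6} - 2\right) 1 \left(-41\right) + 26 = \left(\left(-4\right) \left(- \frac{1}{6}\right) - 2\right) 1 \left(-41\right) + 26 = \left(\frac{2}{3} - 2\right) 1 \left(-41\right) + 26 = \left(- \frac{4}{3}\right) 1 \left(-41\right) + 26 = \left(- \frac{4}{3}\right) \left(-41\right) + 26 = \frac{164}{3} + 26 = \frac{242}{3}$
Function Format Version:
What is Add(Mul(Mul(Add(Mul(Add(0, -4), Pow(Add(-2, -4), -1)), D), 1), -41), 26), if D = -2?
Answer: Rational(242, 3) ≈ 80.667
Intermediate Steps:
Add(Mul(Mul(Add(Mul(Add(0, -4), Pow(Add(-2, -4), -1)), D), 1), -41), 26) = Add(Mul(Mul(Add(Mul(Add(0, -4), Pow(Add(-2, -4), -1)), -2), 1), -41), 26) = Add(Mul(Mul(Add(Mul(-4, Pow(-6, -1)), -2), 1), -41), 26) = Add(Mul(Mul(Add(Mul(-4, Rational(-1, 6)), -2), 1), -41), 26) = Add(Mul(Mul(Add(Rational(2, 3), -2), 1), -41), 26) = Add(Mul(Mul(Rational(-4, 3), 1), -41), 26) = Add(Mul(Rational(-4, 3), -41), 26) = Add(Rational(164, 3), 26) = Rational(242, 3)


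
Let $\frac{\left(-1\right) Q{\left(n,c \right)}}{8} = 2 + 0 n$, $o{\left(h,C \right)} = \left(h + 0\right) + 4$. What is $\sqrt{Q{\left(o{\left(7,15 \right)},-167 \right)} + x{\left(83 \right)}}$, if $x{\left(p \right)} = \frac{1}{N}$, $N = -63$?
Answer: $\frac{i \sqrt{7063}}{21} \approx 4.002 i$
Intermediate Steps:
$x{\left(p \right)} = - \frac{1}{63}$ ($x{\left(p \right)} = \frac{1}{-63} = - \frac{1}{63}$)
$o{\left(h,C \right)} = 4 + h$ ($o{\left(h,C \right)} = h + 4 = 4 + h$)
$Q{\left(n,c \right)} = -16$ ($Q{\left(n,c \right)} = - 8 \left(2 + 0 n\right) = - 8 \left(2 + 0\right) = \left(-8\right) 2 = -16$)
$\sqrt{Q{\left(o{\left(7,15 \right)},-167 \right)} + x{\left(83 \right)}} = \sqrt{-16 - \frac{1}{63}} = \sqrt{- \frac{1009}{63}} = \frac{i \sqrt{7063}}{21}$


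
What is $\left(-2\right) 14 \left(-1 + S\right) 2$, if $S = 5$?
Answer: $-224$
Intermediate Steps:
$\left(-2\right) 14 \left(-1 + S\right) 2 = \left(-2\right) 14 \left(-1 + 5\right) 2 = - 28 \cdot 4 \cdot 2 = \left(-28\right) 8 = -224$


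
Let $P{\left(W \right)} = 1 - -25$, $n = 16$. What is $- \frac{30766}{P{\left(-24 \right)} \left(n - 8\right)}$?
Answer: $- \frac{15383}{104} \approx -147.91$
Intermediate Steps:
$P{\left(W \right)} = 26$ ($P{\left(W \right)} = 1 + 25 = 26$)
$- \frac{30766}{P{\left(-24 \right)} \left(n - 8\right)} = - \frac{30766}{26 \left(16 - 8\right)} = - \frac{30766}{26 \cdot 8} = - \frac{30766}{208} = \left(-30766\right) \frac{1}{208} = - \frac{15383}{104}$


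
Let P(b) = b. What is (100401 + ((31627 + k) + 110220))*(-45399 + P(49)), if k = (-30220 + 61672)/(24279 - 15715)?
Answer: -23521268685850/2141 ≈ -1.0986e+10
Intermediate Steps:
k = 7863/2141 (k = 31452/8564 = 31452*(1/8564) = 7863/2141 ≈ 3.6726)
(100401 + ((31627 + k) + 110220))*(-45399 + P(49)) = (100401 + ((31627 + 7863/2141) + 110220))*(-45399 + 49) = (100401 + (67721270/2141 + 110220))*(-45350) = (100401 + 303702290/2141)*(-45350) = (518660831/2141)*(-45350) = -23521268685850/2141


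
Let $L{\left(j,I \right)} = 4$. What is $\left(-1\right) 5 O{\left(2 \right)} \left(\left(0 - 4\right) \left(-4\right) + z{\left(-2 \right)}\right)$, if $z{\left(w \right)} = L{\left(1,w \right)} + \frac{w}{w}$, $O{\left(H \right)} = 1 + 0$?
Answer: $-105$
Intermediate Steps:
$O{\left(H \right)} = 1$
$z{\left(w \right)} = 5$ ($z{\left(w \right)} = 4 + \frac{w}{w} = 4 + 1 = 5$)
$\left(-1\right) 5 O{\left(2 \right)} \left(\left(0 - 4\right) \left(-4\right) + z{\left(-2 \right)}\right) = \left(-1\right) 5 \cdot 1 \left(\left(0 - 4\right) \left(-4\right) + 5\right) = \left(-5\right) 1 \left(\left(-4\right) \left(-4\right) + 5\right) = - 5 \left(16 + 5\right) = \left(-5\right) 21 = -105$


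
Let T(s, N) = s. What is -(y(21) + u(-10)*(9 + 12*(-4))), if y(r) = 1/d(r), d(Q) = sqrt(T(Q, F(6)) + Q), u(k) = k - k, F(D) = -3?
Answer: -sqrt(42)/42 ≈ -0.15430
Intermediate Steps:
u(k) = 0
d(Q) = sqrt(2)*sqrt(Q) (d(Q) = sqrt(Q + Q) = sqrt(2*Q) = sqrt(2)*sqrt(Q))
y(r) = sqrt(2)/(2*sqrt(r)) (y(r) = 1/(sqrt(2)*sqrt(r)) = sqrt(2)/(2*sqrt(r)))
-(y(21) + u(-10)*(9 + 12*(-4))) = -(sqrt(2)/(2*sqrt(21)) + 0*(9 + 12*(-4))) = -(sqrt(2)*(sqrt(21)/21)/2 + 0*(9 - 48)) = -(sqrt(42)/42 + 0*(-39)) = -(sqrt(42)/42 + 0) = -sqrt(42)/42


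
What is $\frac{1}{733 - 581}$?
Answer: $\frac{1}{152} \approx 0.0065789$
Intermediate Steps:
$\frac{1}{733 - 581} = \frac{1}{152}$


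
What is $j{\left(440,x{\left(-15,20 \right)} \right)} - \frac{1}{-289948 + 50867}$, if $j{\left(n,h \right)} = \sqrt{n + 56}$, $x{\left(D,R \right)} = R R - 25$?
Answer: $\frac{1}{239081} + 4 \sqrt{31} \approx 22.271$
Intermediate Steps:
$x{\left(D,R \right)} = -25 + R^{2}$ ($x{\left(D,R \right)} = R^{2} - 25 = -25 + R^{2}$)
$j{\left(n,h \right)} = \sqrt{56 + n}$
$j{\left(440,x{\left(-15,20 \right)} \right)} - \frac{1}{-289948 + 50867} = \sqrt{56 + 440} - \frac{1}{-289948 + 50867} = \sqrt{496} - \frac{1}{-239081} = 4 \sqrt{31} - - \frac{1}{239081} = 4 \sqrt{31} + \frac{1}{239081} = \frac{1}{239081} + 4 \sqrt{31}$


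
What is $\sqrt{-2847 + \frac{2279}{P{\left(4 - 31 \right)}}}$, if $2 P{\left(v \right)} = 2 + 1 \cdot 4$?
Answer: $\frac{i \sqrt{18786}}{3} \approx 45.687 i$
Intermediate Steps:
$P{\left(v \right)} = 3$ ($P{\left(v \right)} = \frac{2 + 1 \cdot 4}{2} = \frac{2 + 4}{2} = \frac{1}{2} \cdot 6 = 3$)
$\sqrt{-2847 + \frac{2279}{P{\left(4 - 31 \right)}}} = \sqrt{-2847 + \frac{2279}{3}} = \sqrt{- \frac{6262}{3}} = \frac{i \sqrt{18786}}{3}$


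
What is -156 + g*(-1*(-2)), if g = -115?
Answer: -386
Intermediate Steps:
-156 + g*(-1*(-2)) = -156 - (-115)*(-2) = -156 - 115*2 = -156 - 230 = -386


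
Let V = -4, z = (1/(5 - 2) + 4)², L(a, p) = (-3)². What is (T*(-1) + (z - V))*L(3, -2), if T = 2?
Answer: 187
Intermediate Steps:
L(a, p) = 9
z = 169/9 (z = (1/3 + 4)² = (⅓ + 4)² = (13/3)² = 169/9 ≈ 18.778)
(T*(-1) + (z - V))*L(3, -2) = (2*(-1) + (169/9 - 1*(-4)))*9 = (-2 + (169/9 + 4))*9 = (-2 + 205/9)*9 = (187/9)*9 = 187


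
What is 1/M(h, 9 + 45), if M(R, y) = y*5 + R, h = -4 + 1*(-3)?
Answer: 1/263 ≈ 0.0038023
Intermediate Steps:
h = -7 (h = -4 - 3 = -7)
M(R, y) = R + 5*y (M(R, y) = 5*y + R = R + 5*y)
1/M(h, 9 + 45) = 1/(-7 + 5*(9 + 45)) = 1/(-7 + 5*54) = 1/(-7 + 270) = 1/263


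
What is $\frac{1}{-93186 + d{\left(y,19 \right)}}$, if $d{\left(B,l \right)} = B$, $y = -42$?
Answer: $- \frac{1}{93228} \approx -1.0726 \cdot 10^{-5}$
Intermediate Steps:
$\frac{1}{-93186 + d{\left(y,19 \right)}} = \frac{1}{-93186 - 42} = \frac{1}{-93228} = - \frac{1}{93228}$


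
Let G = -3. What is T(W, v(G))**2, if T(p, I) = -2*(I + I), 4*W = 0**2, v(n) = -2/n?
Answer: 64/9 ≈ 7.1111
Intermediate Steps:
W = 0 (W = (1/4)*0**2 = (1/4)*0 = 0)
T(p, I) = -4*I
T(W, v(G))**2 = (-(-8)/(-3))**2 = (-(-8)*(-1)/3)**2 = (-4*2/3)**2 = (-8/3)**2 = 64/9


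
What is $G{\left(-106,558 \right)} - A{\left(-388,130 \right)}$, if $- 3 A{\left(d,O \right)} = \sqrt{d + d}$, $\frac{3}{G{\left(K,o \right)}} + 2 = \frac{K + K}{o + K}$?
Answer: $- \frac{113}{93} + \frac{2 i \sqrt{194}}{3} \approx -1.2151 + 9.2856 i$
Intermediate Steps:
$G{\left(K,o \right)} = \frac{3}{-2 + \frac{2 K}{K + o}}$ ($G{\left(K,o \right)} = \frac{3}{-2 + \frac{K + K}{o + K}} = \frac{3}{-2 + \frac{2 K}{K + o}}$)
$A{\left(d,O \right)} = - \frac{\sqrt{2} \sqrt{d}}{3}$ ($A{\left(d,O \right)} = - \frac{\sqrt{d + d}}{3} = - \frac{\sqrt{2 d}}{3} = - \frac{\sqrt{2} \sqrt{d}}{3}$)
$G{\left(-106,558 \right)} - A{\left(-388,130 \right)} = \frac{3 \left(\left(-1\right) \left(-106\right) - 558\right)}{2 \cdot 558} - - \frac{\sqrt{2} \sqrt{-388}}{3} = \frac{3}{2} \cdot \frac{1}{558} \left(106 - 558\right) - - \frac{\sqrt{2} \cdot 2 i \sqrt{97}}{3} = \frac{3}{2} \cdot \frac{1}{558} \left(-452\right) - - \frac{2 i \sqrt{194}}{3} = - \frac{113}{93} + \frac{2 i \sqrt{194}}{3}$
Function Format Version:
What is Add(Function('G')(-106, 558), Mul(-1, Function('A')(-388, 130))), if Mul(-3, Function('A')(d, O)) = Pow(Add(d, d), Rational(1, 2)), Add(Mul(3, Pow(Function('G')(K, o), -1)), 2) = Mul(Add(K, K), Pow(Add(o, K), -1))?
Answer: Add(Rational(-113, 93), Mul(Rational(2, 3), I, Pow(194, Rational(1, 2)))) ≈ Add(-1.2151, Mul(9.2856, I))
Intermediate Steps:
Function('G')(K, o) = Mul(3, Pow(Add(-2, Mul(2, K, Pow(Add(K, o), -1))), -1)) (Function('G')(K, o) = Mul(3, Pow(Add(-2, Mul(Add(K, K), Pow(Add(o, K), -1))), -1)) = Mul(3, Pow(Add(-2, Mul(Mul(2, K), Pow(Add(K, o), -1))), -1)) = Mul(3, Pow(Add(-2, Mul(2, K, Pow(Add(K, o), -1))), -1)))
Function('A')(d, O) = Mul(Rational(-1, 3), Pow(2, Rational(1, 2)), Pow(d, Rational(1, 2))) (Function('A')(d, O) = Mul(Rational(-1, 3), Pow(Add(d, d), Rational(1, 2))) = Mul(Rational(-1, 3), Pow(Mul(2, d), Rational(1, 2))) = Mul(Rational(-1, 3), Mul(Pow(2, Rational(1, 2)), Pow(d, Rational(1, 2)))) = Mul(Rational(-1, 3), Pow(2, Rational(1, 2)), Pow(d, Rational(1, 2))))
Add(Function('G')(-106, 558), Mul(-1, Function('A')(-388, 130))) = Add(Mul(Rational(3, 2), Pow(558, -1), Add(Mul(-1, -106), Mul(-1, 558))), Mul(-1, Mul(Rational(-1, 3), Pow(2, Rational(1, 2)), Pow(-388, Rational(1, 2))))) = Add(Mul(Rational(3, 2), Rational(1, 558), Add(106, -558)), Mul(-1, Mul(Rational(-1, 3), Pow(2, Rational(1, 2)), Mul(2, I, Pow(97, Rational(1, 2)))))) = Add(Mul(Rational(3, 2), Rational(1, 558), -452), Mul(-1, Mul(Rational(-2, 3), I, Pow(194, Rational(1, 2))))) = Add(Rational(-113, 93), Mul(Rational(2, 3), I, Pow(194, Rational(1, 2))))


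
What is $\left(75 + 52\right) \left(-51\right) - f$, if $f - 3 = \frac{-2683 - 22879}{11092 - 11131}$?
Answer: $- \frac{278282}{39} \approx -7135.4$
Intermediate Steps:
$f = \frac{25679}{39}$ ($f = 3 + \frac{-2683 - 22879}{11092 - 11131} = 3 - \frac{25562}{-39} = 3 - - \frac{25562}{39} = 3 + \frac{25562}{39} = \frac{25679}{39} \approx 658.44$)
$\left(75 + 52\right) \left(-51\right) - f = \left(75 + 52\right) \left(-51\right) - \frac{25679}{39} = 127 \left(-51\right) - \frac{25679}{39} = -6477 - \frac{25679}{39} = - \frac{278282}{39}$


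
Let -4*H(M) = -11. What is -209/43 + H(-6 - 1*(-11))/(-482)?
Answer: -403425/82904 ≈ -4.8662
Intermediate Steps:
H(M) = 11/4 (H(M) = -¼*(-11) = 11/4)
-209/43 + H(-6 - 1*(-11))/(-482) = -209/43 + (11/4)/(-482) = -209*1/43 + (11/4)*(-1/482) = -209/43 - 11/1928 = -403425/82904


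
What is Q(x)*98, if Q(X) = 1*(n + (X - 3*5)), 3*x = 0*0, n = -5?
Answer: -1960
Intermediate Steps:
x = 0 (x = (0*0)/3 = (⅓)*0 = 0)
Q(X) = -20 + X (Q(X) = 1*(-5 + (X - 3*5)) = 1*(-5 + (X - 15)) = 1*(-5 + (-15 + X)) = 1*(-20 + X) = -20 + X)
Q(x)*98 = (-20 + 0)*98 = -20*98 = -1960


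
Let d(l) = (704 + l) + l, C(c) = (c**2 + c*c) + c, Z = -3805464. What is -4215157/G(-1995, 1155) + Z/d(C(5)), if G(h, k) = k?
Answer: -355747669/42735 ≈ -8324.5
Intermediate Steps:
C(c) = c + 2*c**2 (C(c) = (c**2 + c**2) + c = 2*c**2 + c = c + 2*c**2)
d(l) = 704 + 2*l
-4215157/G(-1995, 1155) + Z/d(C(5)) = -4215157/1155 - 3805464/(704 + 2*(5*(1 + 2*5))) = -4215157*1/1155 - 3805464/(704 + 2*(5*(1 + 10))) = -4215157/1155 - 3805464/(704 + 2*(5*11)) = -4215157/1155 - 3805464/(704 + 2*55) = -4215157/1155 - 3805464/(704 + 110) = -4215157/1155 - 3805464/814 = -4215157/1155 - 3805464*1/814 = -4215157/1155 - 1902732/407 = -355747669/42735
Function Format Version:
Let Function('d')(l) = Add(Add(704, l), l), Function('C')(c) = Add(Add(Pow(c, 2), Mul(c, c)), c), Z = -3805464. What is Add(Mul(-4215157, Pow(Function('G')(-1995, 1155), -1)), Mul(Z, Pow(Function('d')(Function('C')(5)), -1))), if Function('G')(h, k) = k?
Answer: Rational(-355747669, 42735) ≈ -8324.5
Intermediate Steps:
Function('C')(c) = Add(c, Mul(2, Pow(c, 2))) (Function('C')(c) = Add(Add(Pow(c, 2), Pow(c, 2)), c) = Add(Mul(2, Pow(c, 2)), c) = Add(c, Mul(2, Pow(c, 2))))
Function('d')(l) = Add(704, Mul(2, l))
Add(Mul(-4215157, Pow(Function('G')(-1995, 1155), -1)), Mul(Z, Pow(Function('d')(Function('C')(5)), -1))) = Add(Mul(-4215157, Pow(1155, -1)), Mul(-3805464, Pow(Add(704, Mul(2, Mul(5, Add(1, Mul(2, 5))))), -1))) = Add(Mul(-4215157, Rational(1, 1155)), Mul(-3805464, Pow(Add(704, Mul(2, Mul(5, Add(1, 10)))), -1))) = Add(Rational(-4215157, 1155), Mul(-3805464, Pow(Add(704, Mul(2, Mul(5, 11))), -1))) = Add(Rational(-4215157, 1155), Mul(-3805464, Pow(Add(704, Mul(2, 55)), -1))) = Add(Rational(-4215157, 1155), Mul(-3805464, Pow(Add(704, 110), -1))) = Add(Rational(-4215157, 1155), Mul(-3805464, Pow(814, -1))) = Add(Rational(-4215157, 1155), Mul(-3805464, Rational(1, 814))) = Add(Rational(-4215157, 1155), Rational(-1902732, 407)) = Rational(-355747669, 42735)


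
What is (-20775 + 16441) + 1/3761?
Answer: -16300173/3761 ≈ -4334.0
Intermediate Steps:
(-20775 + 16441) + 1/3761 = -4334 + 1/3761 = -16300173/3761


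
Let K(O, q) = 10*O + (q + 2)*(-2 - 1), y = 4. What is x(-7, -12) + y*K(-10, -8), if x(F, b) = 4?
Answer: -324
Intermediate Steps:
K(O, q) = -6 - 3*q + 10*O (K(O, q) = 10*O + (2 + q)*(-3) = 10*O + (-6 - 3*q) = -6 - 3*q + 10*O)
x(-7, -12) + y*K(-10, -8) = 4 + 4*(-6 - 3*(-8) + 10*(-10)) = 4 + 4*(-6 + 24 - 100) = 4 + 4*(-82) = 4 - 328 = -324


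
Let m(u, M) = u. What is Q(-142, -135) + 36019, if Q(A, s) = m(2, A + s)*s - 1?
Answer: 35748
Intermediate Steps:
Q(A, s) = -1 + 2*s (Q(A, s) = 2*s - 1 = -1 + 2*s)
Q(-142, -135) + 36019 = (-1 + 2*(-135)) + 36019 = (-1 - 270) + 36019 = -271 + 36019 = 35748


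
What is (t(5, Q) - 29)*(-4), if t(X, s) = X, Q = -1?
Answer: 96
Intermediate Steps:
(t(5, Q) - 29)*(-4) = (5 - 29)*(-4) = -24*(-4) = 96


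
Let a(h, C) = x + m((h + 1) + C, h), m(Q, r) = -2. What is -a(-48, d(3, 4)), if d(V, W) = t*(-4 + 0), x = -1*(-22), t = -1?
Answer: -20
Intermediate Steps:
x = 22
d(V, W) = 4 (d(V, W) = -(-4 + 0) = -1*(-4) = 4)
a(h, C) = 20 (a(h, C) = 22 - 2 = 20)
-a(-48, d(3, 4)) = -1*20 = -20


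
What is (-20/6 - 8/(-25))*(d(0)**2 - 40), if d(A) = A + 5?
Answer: 226/5 ≈ 45.200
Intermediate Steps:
d(A) = 5 + A
(-20/6 - 8/(-25))*(d(0)**2 - 40) = (-20/6 - 8/(-25))*((5 + 0)**2 - 40) = (-20*1/6 - 8*(-1/25))*(5**2 - 40) = (-10/3 + 8/25)*(25 - 40) = -226/75*(-15) = 226/5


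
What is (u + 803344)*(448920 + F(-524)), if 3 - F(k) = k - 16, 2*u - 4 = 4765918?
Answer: 1432126204215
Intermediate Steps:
u = 2382961 (u = 2 + (½)*4765918 = 2 + 2382959 = 2382961)
F(k) = 19 - k (F(k) = 3 - (k - 16) = 3 - (-16 + k) = 3 + (16 - k) = 19 - k)
(u + 803344)*(448920 + F(-524)) = (2382961 + 803344)*(448920 + (19 - 1*(-524))) = 3186305*(448920 + (19 + 524)) = 3186305*(448920 + 543) = 3186305*449463 = 1432126204215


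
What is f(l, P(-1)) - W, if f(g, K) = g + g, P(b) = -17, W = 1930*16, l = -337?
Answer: -31554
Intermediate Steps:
W = 30880
f(g, K) = 2*g
f(l, P(-1)) - W = 2*(-337) - 1*30880 = -674 - 30880 = -31554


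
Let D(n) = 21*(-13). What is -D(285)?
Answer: 273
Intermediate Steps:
D(n) = -273
-D(285) = -1*(-273) = 273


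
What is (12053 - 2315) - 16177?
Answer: -6439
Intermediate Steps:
(12053 - 2315) - 16177 = 9738 - 16177 = -6439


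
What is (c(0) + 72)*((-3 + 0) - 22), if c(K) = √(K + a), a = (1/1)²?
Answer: -1825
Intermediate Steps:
a = 1 (a = 1² = 1)
c(K) = √(1 + K) (c(K) = √(K + 1) = √(1 + K))
(c(0) + 72)*((-3 + 0) - 22) = (√(1 + 0) + 72)*((-3 + 0) - 22) = (√1 + 72)*(-3 - 22) = (1 + 72)*(-25) = 73*(-25) = -1825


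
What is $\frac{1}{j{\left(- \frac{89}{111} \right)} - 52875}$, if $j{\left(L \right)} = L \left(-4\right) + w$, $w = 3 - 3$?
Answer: $- \frac{111}{5868769} \approx -1.8914 \cdot 10^{-5}$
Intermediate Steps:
$w = 0$ ($w = 3 - 3 = 0$)
$j{\left(L \right)} = - 4 L$ ($j{\left(L \right)} = L \left(-4\right) + 0 = - 4 L + 0 = - 4 L$)
$\frac{1}{j{\left(- \frac{89}{111} \right)} - 52875} = \frac{1}{- 4 \left(- \frac{89}{111}\right) - 52875} = \frac{1}{- 4 \left(\left(-89\right) \frac{1}{111}\right) - 52875} = \frac{1}{\left(-4\right) \left(- \frac{89}{111}\right) - 52875} = \frac{1}{\frac{356}{111} - 52875} = \frac{1}{- \frac{5868769}{111}} = - \frac{111}{5868769}$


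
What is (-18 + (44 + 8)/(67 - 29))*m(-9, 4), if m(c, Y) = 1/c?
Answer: 316/171 ≈ 1.8480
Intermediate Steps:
(-18 + (44 + 8)/(67 - 29))*m(-9, 4) = (-18 + (44 + 8)/(67 - 29))/(-9) = (-18 + 52/38)*(-⅑) = (-18 + 52*(1/38))*(-⅑) = (-18 + 26/19)*(-⅑) = -316/19*(-⅑) = 316/171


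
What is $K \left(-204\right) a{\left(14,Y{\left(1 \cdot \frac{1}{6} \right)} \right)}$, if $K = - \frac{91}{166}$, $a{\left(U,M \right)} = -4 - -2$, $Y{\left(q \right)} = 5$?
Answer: $- \frac{18564}{83} \approx -223.66$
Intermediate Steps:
$a{\left(U,M \right)} = -2$ ($a{\left(U,M \right)} = -4 + 2 = -2$)
$K = - \frac{91}{166}$ ($K = \left(-91\right) \frac{1}{166} = - \frac{91}{166} \approx -0.54819$)
$K \left(-204\right) a{\left(14,Y{\left(1 \cdot \frac{1}{6} \right)} \right)} = \left(- \frac{91}{166}\right) \left(-204\right) \left(-2\right) = \frac{9282}{83} \left(-2\right) = - \frac{18564}{83}$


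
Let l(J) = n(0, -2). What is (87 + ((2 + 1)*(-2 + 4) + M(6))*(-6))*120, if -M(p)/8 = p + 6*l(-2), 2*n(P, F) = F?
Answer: 6120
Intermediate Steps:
n(P, F) = F/2
l(J) = -1 (l(J) = (½)*(-2) = -1)
M(p) = 48 - 8*p (M(p) = -8*(p + 6*(-1)) = -8*(p - 6) = -8*(-6 + p) = 48 - 8*p)
(87 + ((2 + 1)*(-2 + 4) + M(6))*(-6))*120 = (87 + ((2 + 1)*(-2 + 4) + (48 - 8*6))*(-6))*120 = (87 + (3*2 + (48 - 48))*(-6))*120 = (87 + (6 + 0)*(-6))*120 = (87 + 6*(-6))*120 = (87 - 36)*120 = 51*120 = 6120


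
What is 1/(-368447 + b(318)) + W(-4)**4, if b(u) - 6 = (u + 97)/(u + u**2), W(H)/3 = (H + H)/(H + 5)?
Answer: 12400257892524990/37375391507 ≈ 3.3178e+5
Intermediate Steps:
W(H) = 6*H/(5 + H) (W(H) = 3*((H + H)/(H + 5)) = 3*((2*H)/(5 + H)) = 3*(2*H/(5 + H)) = 6*H/(5 + H))
b(u) = 6 + (97 + u)/(u + u**2) (b(u) = 6 + (u + 97)/(u + u**2) = 6 + (97 + u)/(u + u**2))
1/(-368447 + b(318)) + W(-4)**4 = 1/(-368447 + (97 + 6*318**2 + 7*318)/(318*(1 + 318))) + (6*(-4)/(5 - 4))**4 = 1/(-368447 + (1/318)*(97 + 6*101124 + 2226)/319) + (6*(-4)/1)**4 = 1/(-368447 + (1/318)*(1/319)*(97 + 606744 + 2226)) + (6*(-4)*1)**4 = 1/(-368447 + (1/318)*(1/319)*609067) + (-24)**4 = 1/(-368447 + 609067/101442) + 331776 = 1/(-37375391507/101442) + 331776 = -101442/37375391507 + 331776 = 12400257892524990/37375391507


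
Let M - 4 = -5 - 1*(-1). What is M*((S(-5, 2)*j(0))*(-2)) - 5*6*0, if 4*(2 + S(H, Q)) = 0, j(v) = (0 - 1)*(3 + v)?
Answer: 0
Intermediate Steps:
j(v) = -3 - v (j(v) = -(3 + v) = -3 - v)
S(H, Q) = -2 (S(H, Q) = -2 + (¼)*0 = -2 + 0 = -2)
M = 0 (M = 4 + (-5 - 1*(-1)) = 4 + (-5 + 1) = 4 - 4 = 0)
M*((S(-5, 2)*j(0))*(-2)) - 5*6*0 = 0*(-2*(-3 - 1*0)*(-2)) - 5*6*0 = 0*(-2*(-3 + 0)*(-2)) - 30*0 = 0*(-2*(-3)*(-2)) + 0 = 0*(6*(-2)) + 0 = 0*(-12) + 0 = 0 + 0 = 0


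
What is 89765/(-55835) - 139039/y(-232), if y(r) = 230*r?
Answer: 45744341/45836240 ≈ 0.99800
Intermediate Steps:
89765/(-55835) - 139039/y(-232) = 89765/(-55835) - 139039/(230*(-232)) = 89765*(-1/55835) - 139039/(-53360) = -1381/859 - 139039*(-1/53360) = -1381/859 + 139039/53360 = 45744341/45836240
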